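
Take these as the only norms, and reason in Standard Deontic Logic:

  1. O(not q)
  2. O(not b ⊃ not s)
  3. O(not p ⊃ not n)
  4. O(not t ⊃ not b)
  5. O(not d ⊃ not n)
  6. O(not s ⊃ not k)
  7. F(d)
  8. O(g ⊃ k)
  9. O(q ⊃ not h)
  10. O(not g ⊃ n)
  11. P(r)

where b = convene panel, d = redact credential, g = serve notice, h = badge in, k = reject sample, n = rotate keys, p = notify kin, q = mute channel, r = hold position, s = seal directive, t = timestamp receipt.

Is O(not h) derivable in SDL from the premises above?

Premise 9 is O(q ⊃ not h), but O(q) is not derivable from the premises, so it does not yield O(not h).
No other premise forces O(not h). An ideal world satisfying every premise can still have not h false, so O(not h) is not derivable.

No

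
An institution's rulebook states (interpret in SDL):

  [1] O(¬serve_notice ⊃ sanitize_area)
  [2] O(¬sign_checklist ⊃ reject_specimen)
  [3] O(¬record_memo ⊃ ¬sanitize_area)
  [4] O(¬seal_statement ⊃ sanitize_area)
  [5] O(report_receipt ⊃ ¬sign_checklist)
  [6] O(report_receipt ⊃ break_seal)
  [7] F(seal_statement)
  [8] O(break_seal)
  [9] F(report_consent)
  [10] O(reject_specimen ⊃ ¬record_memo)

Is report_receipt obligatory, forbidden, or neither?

Forbidden

Premise 7, F(seal_statement), is equivalent to O(¬seal_statement).
Premise 4 is O(¬seal_statement ⊃ sanitize_area); since O(¬seal_statement), deontic closure gives O(sanitize_area).
The contrapositive of premise 3 (O(¬record_memo ⊃ ¬sanitize_area)) is O(sanitize_area ⊃ record_memo), and O(sanitize_area) is already established, so O(record_memo).
Premise 10 is O(reject_specimen ⊃ ¬record_memo); contrapositively O(record_memo ⊃ ¬reject_specimen). Since O(record_memo) holds, K gives O(¬reject_specimen).
Premise 2, O(¬sign_checklist ⊃ reject_specimen), contraposes to O(¬reject_specimen ⊃ sign_checklist); with O(¬reject_specimen) we get O(sign_checklist).
Premise 5 is O(report_receipt ⊃ ¬sign_checklist); contrapositively O(sign_checklist ⊃ ¬report_receipt). Since O(sign_checklist) holds, K gives O(¬report_receipt).
Premises 1, 6, 8, 9 do not contribute to this derivation.
Thus O(¬report_receipt), which is F(report_receipt): report_receipt is forbidden.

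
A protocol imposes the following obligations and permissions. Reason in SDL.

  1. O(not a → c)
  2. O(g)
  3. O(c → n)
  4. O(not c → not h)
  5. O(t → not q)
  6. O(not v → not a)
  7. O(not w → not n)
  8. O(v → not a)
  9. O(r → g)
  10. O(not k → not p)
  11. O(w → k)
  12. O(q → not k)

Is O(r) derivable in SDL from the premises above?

No

Premise 9 is O(r → g); even if O(g) held, inferring O(r) would be affirming the consequent — invalid.
No other premise forces O(r). An ideal world satisfying every premise can still have r false, so O(r) is not derivable.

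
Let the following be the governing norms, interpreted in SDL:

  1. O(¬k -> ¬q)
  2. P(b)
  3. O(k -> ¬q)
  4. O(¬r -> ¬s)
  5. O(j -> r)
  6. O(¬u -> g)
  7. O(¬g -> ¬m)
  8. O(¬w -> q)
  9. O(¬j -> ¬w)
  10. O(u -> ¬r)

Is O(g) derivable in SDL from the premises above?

By case analysis on ¬k: premise 1 gives O(¬k -> ¬q) and premise 3 gives O(k -> ¬q), so O(¬q) either way.
The contrapositive of premise 8 (O(¬w -> q)) is O(¬q -> w), and O(¬q) is already established, so O(w).
Premise 9, O(¬j -> ¬w), contraposes to O(w -> j); with O(w) we get O(j).
With premise 5, O(j -> r), the K-axiom yields O(r).
Premise 10 is O(u -> ¬r); contrapositively O(r -> ¬u). Since O(r) holds, K gives O(¬u).
Applying K to premise 6 (O(¬u -> g)) and O(¬u) yields O(g).
Premises 2, 4, 7 do not contribute to this derivation.
So O(g) follows.

Yes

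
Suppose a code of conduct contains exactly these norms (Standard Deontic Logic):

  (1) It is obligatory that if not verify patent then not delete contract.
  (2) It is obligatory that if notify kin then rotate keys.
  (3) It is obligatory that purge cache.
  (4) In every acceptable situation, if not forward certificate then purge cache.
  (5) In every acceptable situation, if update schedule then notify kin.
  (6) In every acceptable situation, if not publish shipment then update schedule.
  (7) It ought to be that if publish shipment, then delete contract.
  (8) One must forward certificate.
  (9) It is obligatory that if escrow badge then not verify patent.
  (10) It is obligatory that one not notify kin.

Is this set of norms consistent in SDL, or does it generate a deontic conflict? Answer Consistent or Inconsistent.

Premise 4 is O(¬forward_certificate → purge_cache); even if O(purge_cache) held, inferring O(¬forward_certificate) would be affirming the consequent — invalid.
So O(¬forward_certificate) is not derivable, and the apparent clash with O(forward_certificate) does not arise.
A world satisfying every obligation exists (e.g. delete_contract=true, escrow_badge=false, forward_certificate=true, notify_kin=false, publish_shipment=true, purge_cache=true, rotate_keys=false, update_schedule=false, verify_patent=true); no atom is both obligatory and forbidden, so the set is consistent.

Consistent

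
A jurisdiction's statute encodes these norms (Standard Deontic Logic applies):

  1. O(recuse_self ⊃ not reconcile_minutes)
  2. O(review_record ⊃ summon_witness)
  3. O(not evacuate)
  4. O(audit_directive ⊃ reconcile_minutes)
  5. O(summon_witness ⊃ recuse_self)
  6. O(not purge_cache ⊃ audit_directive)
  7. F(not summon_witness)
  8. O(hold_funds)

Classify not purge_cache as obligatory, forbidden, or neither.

Premise 7 is F(not summon_witness), i.e. O(summon_witness).
Premise 5 is O(summon_witness ⊃ recuse_self); since O(summon_witness), deontic closure gives O(recuse_self).
With premise 1, O(recuse_self ⊃ not reconcile_minutes), the K-axiom yields O(not reconcile_minutes).
The contrapositive of premise 4 (O(audit_directive ⊃ reconcile_minutes)) is O(not reconcile_minutes ⊃ not audit_directive), and O(not reconcile_minutes) is already established, so O(not audit_directive).
Premise 6, O(not purge_cache ⊃ audit_directive), contraposes to O(not audit_directive ⊃ purge_cache); with O(not audit_directive) we get O(purge_cache).
Premises 2, 3, 8 do not contribute to this derivation.
Thus O(purge_cache), which is F(not purge_cache): not purge_cache is forbidden.

Forbidden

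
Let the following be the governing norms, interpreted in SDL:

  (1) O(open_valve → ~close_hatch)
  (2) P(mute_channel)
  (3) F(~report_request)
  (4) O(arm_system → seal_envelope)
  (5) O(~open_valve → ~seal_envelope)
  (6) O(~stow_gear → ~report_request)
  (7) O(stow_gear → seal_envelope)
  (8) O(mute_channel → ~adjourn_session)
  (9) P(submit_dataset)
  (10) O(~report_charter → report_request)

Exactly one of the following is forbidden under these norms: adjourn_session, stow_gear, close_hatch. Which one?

close_hatch

Premise 3, F(~report_request), is equivalent to O(report_request).
Premise 6, O(~stow_gear → ~report_request), contraposes to O(report_request → stow_gear); with O(report_request) we get O(stow_gear).
From O(stow_gear) and premise 7, O(stow_gear → seal_envelope), we obtain O(seal_envelope).
Premise 5, O(~open_valve → ~seal_envelope), contraposes to O(seal_envelope → open_valve); with O(seal_envelope) we get O(open_valve).
Applying K to premise 1 (O(open_valve → ~close_hatch)) and O(open_valve) yields O(~close_hatch).
So O(~close_hatch) holds, i.e. close_hatch is forbidden. None of the other listed options is forbidden under the premises.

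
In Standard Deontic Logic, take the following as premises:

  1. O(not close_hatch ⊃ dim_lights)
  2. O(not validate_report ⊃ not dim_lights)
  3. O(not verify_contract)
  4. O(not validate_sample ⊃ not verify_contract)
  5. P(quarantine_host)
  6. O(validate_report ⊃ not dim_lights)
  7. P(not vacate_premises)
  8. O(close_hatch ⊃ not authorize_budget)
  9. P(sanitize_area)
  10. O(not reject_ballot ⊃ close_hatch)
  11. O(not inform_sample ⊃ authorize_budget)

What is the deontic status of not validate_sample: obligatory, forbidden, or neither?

Premise 4 is O(not validate_sample ⊃ not verify_contract); even if O(not verify_contract) held, inferring O(not validate_sample) would be affirming the consequent — invalid.
No premise or chain of K-axiom applications forces O(not validate_sample), and none forces O(validate_sample). So not validate_sample is neither obligatory nor forbidden under these norms.

Neither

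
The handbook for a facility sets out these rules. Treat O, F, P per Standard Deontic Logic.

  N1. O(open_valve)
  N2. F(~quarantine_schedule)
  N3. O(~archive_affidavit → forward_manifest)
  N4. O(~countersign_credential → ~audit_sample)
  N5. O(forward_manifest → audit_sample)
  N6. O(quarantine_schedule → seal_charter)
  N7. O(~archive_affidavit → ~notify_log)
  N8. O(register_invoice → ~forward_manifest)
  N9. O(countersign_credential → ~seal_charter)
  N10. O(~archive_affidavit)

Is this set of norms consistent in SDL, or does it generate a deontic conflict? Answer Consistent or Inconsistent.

F(~quarantine_schedule) at premise 2 means O(quarantine_schedule).
Premise 6 is O(quarantine_schedule → seal_charter); since O(quarantine_schedule), deontic closure gives O(seal_charter).
Premise 9, O(countersign_credential → ~seal_charter), contraposes to O(seal_charter → ~countersign_credential); with O(seal_charter) we get O(~countersign_credential).
From O(~countersign_credential) and premise 4, O(~countersign_credential → ~audit_sample), we obtain O(~audit_sample).
Premise 5, O(forward_manifest → audit_sample), contraposes to O(~audit_sample → ~forward_manifest); with O(~audit_sample) we get O(~forward_manifest).
The contrapositive of premise 3 (O(~archive_affidavit → forward_manifest)) is O(~forward_manifest → archive_affidavit), and O(~forward_manifest) is already established, so O(archive_affidavit).
However, premise 10 gives O(~archive_affidavit).
We now have both O(archive_affidavit) and O(~archive_affidavit) — archive_affidavit is simultaneously obligatory and forbidden, violating the D-axiom.

Inconsistent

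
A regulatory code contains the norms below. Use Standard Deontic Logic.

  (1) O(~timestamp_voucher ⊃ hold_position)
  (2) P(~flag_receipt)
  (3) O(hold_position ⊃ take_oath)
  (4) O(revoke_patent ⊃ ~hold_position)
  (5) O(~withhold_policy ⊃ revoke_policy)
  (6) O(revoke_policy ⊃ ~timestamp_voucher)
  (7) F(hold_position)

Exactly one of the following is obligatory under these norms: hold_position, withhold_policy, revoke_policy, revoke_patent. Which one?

Premise 7 is F(hold_position), i.e. O(~hold_position).
Premise 1, O(~timestamp_voucher ⊃ hold_position), contraposes to O(~hold_position ⊃ timestamp_voucher); with O(~hold_position) we get O(timestamp_voucher).
The contrapositive of premise 6 (O(revoke_policy ⊃ ~timestamp_voucher)) is O(timestamp_voucher ⊃ ~revoke_policy), and O(timestamp_voucher) is already established, so O(~revoke_policy).
Premise 5 is O(~withhold_policy ⊃ revoke_policy); contrapositively O(~revoke_policy ⊃ withhold_policy). Since O(~revoke_policy) holds, K gives O(withhold_policy).
So O(withhold_policy) holds — withhold_policy is obligatory. None of the other listed options is made obligatory by any chain of premises.

withhold_policy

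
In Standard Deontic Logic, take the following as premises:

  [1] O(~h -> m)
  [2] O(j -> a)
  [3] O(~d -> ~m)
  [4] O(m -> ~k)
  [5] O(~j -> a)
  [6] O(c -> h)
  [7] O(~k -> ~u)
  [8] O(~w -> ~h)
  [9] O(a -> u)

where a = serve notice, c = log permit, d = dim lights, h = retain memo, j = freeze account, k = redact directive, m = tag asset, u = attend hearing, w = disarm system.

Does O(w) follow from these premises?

Yes

Premises 2 and 5 are O(j -> a) and O(~j -> a); every ideal world satisfies j or ~j, so in either case a holds — hence O(a).
From O(a) and premise 9, O(a -> u), we obtain O(u).
Premise 7 is O(~k -> ~u); contrapositively O(u -> k). Since O(u) holds, K gives O(k).
Premise 4, O(m -> ~k), contraposes to O(k -> ~m); with O(k) we get O(~m).
The contrapositive of premise 1 (O(~h -> m)) is O(~m -> h), and O(~m) is already established, so O(h).
Premise 8, O(~w -> ~h), contraposes to O(h -> w); with O(h) we get O(w).
Premises 3, 6 do not contribute to this derivation.
So O(w) follows.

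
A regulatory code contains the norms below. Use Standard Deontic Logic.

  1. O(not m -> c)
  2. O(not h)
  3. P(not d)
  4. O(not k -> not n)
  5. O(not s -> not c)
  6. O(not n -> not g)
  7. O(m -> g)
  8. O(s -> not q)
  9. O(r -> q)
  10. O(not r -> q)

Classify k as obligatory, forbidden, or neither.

By case analysis on not r: premise 10 gives O(not r -> q) and premise 9 gives O(r -> q), so O(q) either way.
Premise 8, O(s -> not q), contraposes to O(q -> not s); with O(q) we get O(not s).
Premise 5 is O(not s -> not c); since O(not s), deontic closure gives O(not c).
Premise 1, O(not m -> c), contraposes to O(not c -> m); with O(not c) we get O(m).
Premise 7 is O(m -> g); since O(m), deontic closure gives O(g).
Premise 6, O(not n -> not g), contraposes to O(g -> n); with O(g) we get O(n).
The contrapositive of premise 4 (O(not k -> not n)) is O(n -> k), and O(n) is already established, so O(k).
Premises 2, 3 do not contribute to this derivation.
Hence k is obligatory.

Obligatory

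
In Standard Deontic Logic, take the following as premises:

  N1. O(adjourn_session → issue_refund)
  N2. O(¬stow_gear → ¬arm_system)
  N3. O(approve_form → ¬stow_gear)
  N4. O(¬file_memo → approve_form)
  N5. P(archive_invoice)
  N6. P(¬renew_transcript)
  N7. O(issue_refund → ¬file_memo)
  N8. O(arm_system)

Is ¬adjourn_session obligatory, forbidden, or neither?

Premise 8 gives O(arm_system).
Premise 2 is O(¬stow_gear → ¬arm_system); contrapositively O(arm_system → stow_gear). Since O(arm_system) holds, K gives O(stow_gear).
Premise 3 is O(approve_form → ¬stow_gear); contrapositively O(stow_gear → ¬approve_form). Since O(stow_gear) holds, K gives O(¬approve_form).
The contrapositive of premise 4 (O(¬file_memo → approve_form)) is O(¬approve_form → file_memo), and O(¬approve_form) is already established, so O(file_memo).
The contrapositive of premise 7 (O(issue_refund → ¬file_memo)) is O(file_memo → ¬issue_refund), and O(file_memo) is already established, so O(¬issue_refund).
Premise 1, O(adjourn_session → issue_refund), contraposes to O(¬issue_refund → ¬adjourn_session); with O(¬issue_refund) we get O(¬adjourn_session).
Premises 5, 6 do not contribute to this derivation.
Hence ¬adjourn_session is obligatory.

Obligatory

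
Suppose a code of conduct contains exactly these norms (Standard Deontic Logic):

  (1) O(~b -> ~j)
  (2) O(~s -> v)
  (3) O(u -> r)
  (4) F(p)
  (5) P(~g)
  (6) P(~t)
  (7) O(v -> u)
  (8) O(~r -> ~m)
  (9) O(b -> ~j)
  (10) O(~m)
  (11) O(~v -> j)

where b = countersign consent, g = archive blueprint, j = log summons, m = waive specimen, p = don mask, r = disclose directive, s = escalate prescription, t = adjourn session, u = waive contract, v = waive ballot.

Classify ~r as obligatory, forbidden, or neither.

Forbidden

Premises 1 and 9 are O(~b -> ~j) and O(b -> ~j); every ideal world satisfies ~b or b, so in either case ~j holds — hence O(~j).
Premise 11 is O(~v -> j); contrapositively O(~j -> v). Since O(~j) holds, K gives O(v).
Premise 7 is O(v -> u); since O(v), deontic closure gives O(u).
Premise 3 is O(u -> r); since O(u), deontic closure gives O(r).
Premises 2, 4, 5, 6, 8, 10 do not contribute to this derivation.
Thus O(r), which is F(~r): ~r is forbidden.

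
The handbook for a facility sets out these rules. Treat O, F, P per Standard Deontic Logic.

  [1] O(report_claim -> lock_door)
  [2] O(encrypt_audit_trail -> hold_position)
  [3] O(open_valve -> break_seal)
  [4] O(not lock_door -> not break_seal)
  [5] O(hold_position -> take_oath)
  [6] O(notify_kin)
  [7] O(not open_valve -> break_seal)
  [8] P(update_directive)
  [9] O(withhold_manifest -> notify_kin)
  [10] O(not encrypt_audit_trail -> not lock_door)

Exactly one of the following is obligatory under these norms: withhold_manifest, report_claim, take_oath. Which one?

take_oath

Premises 7 and 3 cover both cases: O(not open_valve -> break_seal) and O(open_valve -> break_seal). Since not open_valve ∨ open_valve is a tautology, O(break_seal) follows.
The contrapositive of premise 4 (O(not lock_door -> not break_seal)) is O(break_seal -> lock_door), and O(break_seal) is already established, so O(lock_door).
The contrapositive of premise 10 (O(not encrypt_audit_trail -> not lock_door)) is O(lock_door -> encrypt_audit_trail), and O(lock_door) is already established, so O(encrypt_audit_trail).
Applying K to premise 2 (O(encrypt_audit_trail -> hold_position)) and O(encrypt_audit_trail) yields O(hold_position).
Premise 5 is O(hold_position -> take_oath); since O(hold_position), deontic closure gives O(take_oath).
So O(take_oath) holds — take_oath is obligatory. None of the other listed options is made obligatory by any chain of premises.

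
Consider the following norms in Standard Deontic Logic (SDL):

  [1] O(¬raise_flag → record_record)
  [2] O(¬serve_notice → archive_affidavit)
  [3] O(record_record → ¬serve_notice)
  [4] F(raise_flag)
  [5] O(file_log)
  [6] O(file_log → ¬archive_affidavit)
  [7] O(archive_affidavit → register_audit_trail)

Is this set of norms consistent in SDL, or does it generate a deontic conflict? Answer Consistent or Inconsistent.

Premise 5 states O(file_log) outright.
Premise 6 is O(file_log → ¬archive_affidavit); since O(file_log), deontic closure gives O(¬archive_affidavit).
The contrapositive of premise 2 (O(¬serve_notice → archive_affidavit)) is O(¬archive_affidavit → serve_notice), and O(¬archive_affidavit) is already established, so O(serve_notice).
The contrapositive of premise 3 (O(record_record → ¬serve_notice)) is O(serve_notice → ¬record_record), and O(serve_notice) is already established, so O(¬record_record).
Premise 1 is O(¬raise_flag → record_record); contrapositively O(¬record_record → raise_flag). Since O(¬record_record) holds, K gives O(raise_flag).
Yet premise 4 is F(raise_flag), i.e. O(¬raise_flag).
We now have both O(raise_flag) and O(¬raise_flag) — raise_flag is simultaneously obligatory and forbidden, violating the D-axiom.

Inconsistent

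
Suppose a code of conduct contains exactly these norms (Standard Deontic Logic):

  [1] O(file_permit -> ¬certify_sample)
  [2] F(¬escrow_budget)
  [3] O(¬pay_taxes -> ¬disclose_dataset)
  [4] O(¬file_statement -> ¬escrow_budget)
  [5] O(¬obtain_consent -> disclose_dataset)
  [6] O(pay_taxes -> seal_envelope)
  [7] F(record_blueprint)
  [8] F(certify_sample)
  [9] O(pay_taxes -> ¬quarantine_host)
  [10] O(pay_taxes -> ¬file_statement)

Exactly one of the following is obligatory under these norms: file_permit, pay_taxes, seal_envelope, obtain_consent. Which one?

obtain_consent

Premise 2 is F(¬escrow_budget), i.e. O(escrow_budget).
The contrapositive of premise 4 (O(¬file_statement -> ¬escrow_budget)) is O(escrow_budget -> file_statement), and O(escrow_budget) is already established, so O(file_statement).
Premise 10, O(pay_taxes -> ¬file_statement), contraposes to O(file_statement -> ¬pay_taxes); with O(file_statement) we get O(¬pay_taxes).
Premise 3 is O(¬pay_taxes -> ¬disclose_dataset); since O(¬pay_taxes), deontic closure gives O(¬disclose_dataset).
The contrapositive of premise 5 (O(¬obtain_consent -> disclose_dataset)) is O(¬disclose_dataset -> obtain_consent), and O(¬disclose_dataset) is already established, so O(obtain_consent).
So O(obtain_consent) holds — obtain_consent is obligatory. None of the other listed options is made obligatory by any chain of premises.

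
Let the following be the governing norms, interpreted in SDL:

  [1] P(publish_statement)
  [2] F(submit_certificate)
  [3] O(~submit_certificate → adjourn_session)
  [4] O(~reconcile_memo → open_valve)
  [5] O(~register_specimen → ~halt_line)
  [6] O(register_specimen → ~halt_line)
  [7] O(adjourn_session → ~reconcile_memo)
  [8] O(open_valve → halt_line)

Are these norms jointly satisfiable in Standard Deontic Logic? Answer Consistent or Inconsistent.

By case analysis on ~register_specimen: premise 5 gives O(~register_specimen → ~halt_line) and premise 6 gives O(register_specimen → ~halt_line), so O(~halt_line) either way.
The contrapositive of premise 8 (O(open_valve → halt_line)) is O(~halt_line → ~open_valve), and O(~halt_line) is already established, so O(~open_valve).
Premise 4, O(~reconcile_memo → open_valve), contraposes to O(~open_valve → reconcile_memo); with O(~open_valve) we get O(reconcile_memo).
The contrapositive of premise 7 (O(adjourn_session → ~reconcile_memo)) is O(reconcile_memo → ~adjourn_session), and O(reconcile_memo) is already established, so O(~adjourn_session).
Premise 3 is O(~submit_certificate → adjourn_session); contrapositively O(~adjourn_session → submit_certificate). Since O(~adjourn_session) holds, K gives O(submit_certificate).
But premise 2, F(submit_certificate), means O(~submit_certificate).
We now have both O(submit_certificate) and O(~submit_certificate) — submit_certificate is simultaneously obligatory and forbidden, violating the D-axiom.

Inconsistent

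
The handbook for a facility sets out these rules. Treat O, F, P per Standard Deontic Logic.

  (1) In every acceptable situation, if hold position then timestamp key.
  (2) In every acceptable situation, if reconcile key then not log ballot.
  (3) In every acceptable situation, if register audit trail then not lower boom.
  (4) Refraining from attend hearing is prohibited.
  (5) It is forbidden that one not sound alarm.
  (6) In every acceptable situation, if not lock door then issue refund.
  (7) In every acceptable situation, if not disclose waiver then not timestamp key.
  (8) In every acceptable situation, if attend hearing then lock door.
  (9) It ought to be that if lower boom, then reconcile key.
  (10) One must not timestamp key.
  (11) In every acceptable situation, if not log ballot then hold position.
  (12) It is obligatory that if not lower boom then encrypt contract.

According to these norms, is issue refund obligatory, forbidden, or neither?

Premise 6 is O(¬lock_door → issue_refund), but O(¬lock_door) is not derivable from the premises, so it does not yield O(issue_refund).
No premise or chain of K-axiom applications forces O(issue_refund), and none forces O(¬issue_refund). So issue_refund is neither obligatory nor forbidden under these norms.

Neither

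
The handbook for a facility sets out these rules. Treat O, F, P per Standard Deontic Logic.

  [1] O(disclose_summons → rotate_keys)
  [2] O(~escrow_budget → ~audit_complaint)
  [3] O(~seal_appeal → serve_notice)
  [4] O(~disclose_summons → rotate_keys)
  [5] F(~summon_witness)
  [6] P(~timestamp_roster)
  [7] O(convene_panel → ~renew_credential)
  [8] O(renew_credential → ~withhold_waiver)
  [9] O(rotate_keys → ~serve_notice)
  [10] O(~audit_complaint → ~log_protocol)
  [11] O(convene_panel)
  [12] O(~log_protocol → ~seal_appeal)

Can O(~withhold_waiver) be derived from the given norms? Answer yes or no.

No

Premise 8 is O(renew_credential → ~withhold_waiver), but O(renew_credential) is not derivable from the premises, so it does not yield O(~withhold_waiver).
No other premise forces O(~withhold_waiver). An ideal world satisfying every premise can still have ~withhold_waiver false, so O(~withhold_waiver) is not derivable.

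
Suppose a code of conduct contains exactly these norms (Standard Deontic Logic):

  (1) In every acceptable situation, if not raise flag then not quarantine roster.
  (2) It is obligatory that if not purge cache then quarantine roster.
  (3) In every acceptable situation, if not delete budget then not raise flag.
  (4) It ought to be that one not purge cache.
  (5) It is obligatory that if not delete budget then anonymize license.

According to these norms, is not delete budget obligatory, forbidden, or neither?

From premise 4 we have O(¬purge_cache).
Premise 2 is O(¬purge_cache → quarantine_roster); since O(¬purge_cache), deontic closure gives O(quarantine_roster).
Premise 1, O(¬raise_flag → ¬quarantine_roster), contraposes to O(quarantine_roster → raise_flag); with O(quarantine_roster) we get O(raise_flag).
Premise 3 is O(¬delete_budget → ¬raise_flag); contrapositively O(raise_flag → delete_budget). Since O(raise_flag) holds, K gives O(delete_budget).
Premise 5 does not contribute to this derivation.
Thus O(delete_budget), which is F(¬delete_budget): ¬delete_budget is forbidden.

Forbidden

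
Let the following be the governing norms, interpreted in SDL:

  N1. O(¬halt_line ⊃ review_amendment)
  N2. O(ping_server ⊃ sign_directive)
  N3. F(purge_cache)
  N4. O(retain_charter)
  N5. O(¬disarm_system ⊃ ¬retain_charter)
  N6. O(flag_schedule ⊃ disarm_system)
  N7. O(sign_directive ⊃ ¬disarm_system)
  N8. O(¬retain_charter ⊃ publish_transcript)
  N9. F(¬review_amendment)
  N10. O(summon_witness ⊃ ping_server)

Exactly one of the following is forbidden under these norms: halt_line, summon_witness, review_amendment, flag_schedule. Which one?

Premise 4 states O(retain_charter) outright.
Premise 5 is O(¬disarm_system ⊃ ¬retain_charter); contrapositively O(retain_charter ⊃ disarm_system). Since O(retain_charter) holds, K gives O(disarm_system).
Premise 7, O(sign_directive ⊃ ¬disarm_system), contraposes to O(disarm_system ⊃ ¬sign_directive); with O(disarm_system) we get O(¬sign_directive).
Premise 2, O(ping_server ⊃ sign_directive), contraposes to O(¬sign_directive ⊃ ¬ping_server); with O(¬sign_directive) we get O(¬ping_server).
Premise 10 is O(summon_witness ⊃ ping_server); contrapositively O(¬ping_server ⊃ ¬summon_witness). Since O(¬ping_server) holds, K gives O(¬summon_witness).
So O(¬summon_witness) holds, i.e. summon_witness is forbidden. None of the other listed options is forbidden under the premises.

summon_witness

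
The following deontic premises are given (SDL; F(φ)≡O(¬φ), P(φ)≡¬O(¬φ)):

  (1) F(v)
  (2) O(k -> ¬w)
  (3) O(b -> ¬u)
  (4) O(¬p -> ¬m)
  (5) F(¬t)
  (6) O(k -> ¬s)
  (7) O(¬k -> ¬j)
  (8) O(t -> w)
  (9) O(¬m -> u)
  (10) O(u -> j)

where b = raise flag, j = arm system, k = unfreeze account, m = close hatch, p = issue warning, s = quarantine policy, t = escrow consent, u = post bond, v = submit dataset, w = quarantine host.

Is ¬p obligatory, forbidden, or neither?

Premise 5 is F(¬t), i.e. O(t).
Applying K to premise 8 (O(t -> w)) and O(t) yields O(w).
The contrapositive of premise 2 (O(k -> ¬w)) is O(w -> ¬k), and O(w) is already established, so O(¬k).
With premise 7, O(¬k -> ¬j), the K-axiom yields O(¬j).
The contrapositive of premise 10 (O(u -> j)) is O(¬j -> ¬u), and O(¬j) is already established, so O(¬u).
Premise 9 is O(¬m -> u); contrapositively O(¬u -> m). Since O(¬u) holds, K gives O(m).
Premise 4 is O(¬p -> ¬m); contrapositively O(m -> p). Since O(m) holds, K gives O(p).
Premises 1, 3, 6 do not contribute to this derivation.
Thus O(p), which is F(¬p): ¬p is forbidden.

Forbidden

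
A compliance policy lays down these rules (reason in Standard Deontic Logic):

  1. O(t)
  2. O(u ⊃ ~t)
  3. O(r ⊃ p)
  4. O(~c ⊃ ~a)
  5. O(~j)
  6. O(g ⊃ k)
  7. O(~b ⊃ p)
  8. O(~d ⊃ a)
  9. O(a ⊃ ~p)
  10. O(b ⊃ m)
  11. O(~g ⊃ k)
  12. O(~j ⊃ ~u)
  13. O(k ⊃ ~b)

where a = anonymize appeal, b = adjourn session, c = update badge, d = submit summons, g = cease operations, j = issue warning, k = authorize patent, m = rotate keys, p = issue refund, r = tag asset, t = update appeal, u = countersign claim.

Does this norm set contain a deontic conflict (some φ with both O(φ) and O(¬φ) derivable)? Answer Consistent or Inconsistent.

Consistent

Premise 2 is O(u ⊃ ~t), but O(u) is not derivable from the premises, so it does not yield O(~t).
So O(~t) is not derivable, and the apparent clash with O(t) does not arise.
A world satisfying every obligation exists (e.g. a=false, b=false, c=false, d=true, g=false, j=false, k=true, m=false, p=true, r=false, t=true, u=false); no atom is both obligatory and forbidden, so the set is consistent.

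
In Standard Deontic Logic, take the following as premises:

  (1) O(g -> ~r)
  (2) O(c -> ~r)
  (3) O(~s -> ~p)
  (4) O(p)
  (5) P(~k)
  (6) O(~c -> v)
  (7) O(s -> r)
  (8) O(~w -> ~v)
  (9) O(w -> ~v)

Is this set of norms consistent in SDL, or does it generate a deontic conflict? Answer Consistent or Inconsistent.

By case analysis on ~w: premise 8 gives O(~w -> ~v) and premise 9 gives O(w -> ~v), so O(~v) either way.
Premise 6 is O(~c -> v); contrapositively O(~v -> c). Since O(~v) holds, K gives O(c).
Premise 2 is O(c -> ~r); since O(c), deontic closure gives O(~r).
The contrapositive of premise 7 (O(s -> r)) is O(~r -> ~s), and O(~r) is already established, so O(~s).
From O(~s) and premise 3, O(~s -> ~p), we obtain O(~p).
However, premise 4 gives O(p).
We now have both O(~p) and O(p) — p is simultaneously obligatory and forbidden, violating the D-axiom.

Inconsistent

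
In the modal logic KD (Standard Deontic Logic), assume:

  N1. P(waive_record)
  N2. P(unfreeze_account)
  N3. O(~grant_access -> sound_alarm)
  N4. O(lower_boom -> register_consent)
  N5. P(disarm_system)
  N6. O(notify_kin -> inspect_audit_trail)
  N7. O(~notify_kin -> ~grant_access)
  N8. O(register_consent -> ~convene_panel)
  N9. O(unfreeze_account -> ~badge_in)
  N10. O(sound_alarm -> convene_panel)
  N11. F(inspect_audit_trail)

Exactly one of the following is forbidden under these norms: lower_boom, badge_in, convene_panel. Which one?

lower_boom

Premise 11, F(inspect_audit_trail), is equivalent to O(~inspect_audit_trail).
Premise 6 is O(notify_kin -> inspect_audit_trail); contrapositively O(~inspect_audit_trail -> ~notify_kin). Since O(~inspect_audit_trail) holds, K gives O(~notify_kin).
Premise 7 is O(~notify_kin -> ~grant_access); since O(~notify_kin), deontic closure gives O(~grant_access).
From O(~grant_access) and premise 3, O(~grant_access -> sound_alarm), we obtain O(sound_alarm).
Applying K to premise 10 (O(sound_alarm -> convene_panel)) and O(sound_alarm) yields O(convene_panel).
Premise 8 is O(register_consent -> ~convene_panel); contrapositively O(convene_panel -> ~register_consent). Since O(convene_panel) holds, K gives O(~register_consent).
The contrapositive of premise 4 (O(lower_boom -> register_consent)) is O(~register_consent -> ~lower_boom), and O(~register_consent) is already established, so O(~lower_boom).
So O(~lower_boom) holds, i.e. lower_boom is forbidden. None of the other listed options is forbidden under the premises.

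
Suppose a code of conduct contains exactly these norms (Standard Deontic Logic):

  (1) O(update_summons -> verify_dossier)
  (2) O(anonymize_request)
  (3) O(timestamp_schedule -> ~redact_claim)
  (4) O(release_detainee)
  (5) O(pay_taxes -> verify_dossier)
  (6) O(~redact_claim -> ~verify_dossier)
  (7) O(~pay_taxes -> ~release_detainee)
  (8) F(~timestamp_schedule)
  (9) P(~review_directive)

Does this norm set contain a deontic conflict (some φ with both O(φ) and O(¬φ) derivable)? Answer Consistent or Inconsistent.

Inconsistent

Premise 4 states O(release_detainee) outright.
Premise 7, O(~pay_taxes -> ~release_detainee), contraposes to O(release_detainee -> pay_taxes); with O(release_detainee) we get O(pay_taxes).
From O(pay_taxes) and premise 5, O(pay_taxes -> verify_dossier), we obtain O(verify_dossier).
Premise 6, O(~redact_claim -> ~verify_dossier), contraposes to O(verify_dossier -> redact_claim); with O(verify_dossier) we get O(redact_claim).
Premise 3, O(timestamp_schedule -> ~redact_claim), contraposes to O(redact_claim -> ~timestamp_schedule); with O(redact_claim) we get O(~timestamp_schedule).
Yet premise 8 is F(~timestamp_schedule), i.e. O(timestamp_schedule).
We now have both O(~timestamp_schedule) and O(timestamp_schedule) — timestamp_schedule is simultaneously obligatory and forbidden, violating the D-axiom.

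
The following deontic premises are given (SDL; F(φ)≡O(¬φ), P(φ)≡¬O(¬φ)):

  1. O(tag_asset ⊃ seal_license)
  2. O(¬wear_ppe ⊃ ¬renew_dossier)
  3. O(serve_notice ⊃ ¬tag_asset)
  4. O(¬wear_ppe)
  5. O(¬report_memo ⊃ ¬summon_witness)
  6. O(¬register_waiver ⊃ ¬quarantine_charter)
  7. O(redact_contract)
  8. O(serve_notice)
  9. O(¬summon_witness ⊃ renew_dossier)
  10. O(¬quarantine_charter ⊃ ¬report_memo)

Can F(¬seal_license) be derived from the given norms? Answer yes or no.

Premise 1 is O(tag_asset ⊃ seal_license), but O(tag_asset) is not derivable from the premises, so it does not yield O(seal_license).
No other premise forces O(seal_license). An ideal world satisfying every premise can still have ¬seal_license true, so F(¬seal_license) is not derivable.

No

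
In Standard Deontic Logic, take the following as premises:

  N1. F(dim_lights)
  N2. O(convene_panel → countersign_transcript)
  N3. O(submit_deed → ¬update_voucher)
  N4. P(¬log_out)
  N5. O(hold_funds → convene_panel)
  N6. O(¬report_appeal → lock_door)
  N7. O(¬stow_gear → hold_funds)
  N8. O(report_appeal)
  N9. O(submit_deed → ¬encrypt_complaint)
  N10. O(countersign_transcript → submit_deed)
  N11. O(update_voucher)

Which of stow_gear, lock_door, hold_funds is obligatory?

stow_gear

Premise 11 gives O(update_voucher).
Premise 3 is O(submit_deed → ¬update_voucher); contrapositively O(update_voucher → ¬submit_deed). Since O(update_voucher) holds, K gives O(¬submit_deed).
Premise 10, O(countersign_transcript → submit_deed), contraposes to O(¬submit_deed → ¬countersign_transcript); with O(¬submit_deed) we get O(¬countersign_transcript).
Premise 2, O(convene_panel → countersign_transcript), contraposes to O(¬countersign_transcript → ¬convene_panel); with O(¬countersign_transcript) we get O(¬convene_panel).
Premise 5 is O(hold_funds → convene_panel); contrapositively O(¬convene_panel → ¬hold_funds). Since O(¬convene_panel) holds, K gives O(¬hold_funds).
The contrapositive of premise 7 (O(¬stow_gear → hold_funds)) is O(¬hold_funds → stow_gear), and O(¬hold_funds) is already established, so O(stow_gear).
So O(stow_gear) holds — stow_gear is obligatory. None of the other listed options is made obligatory by any chain of premises.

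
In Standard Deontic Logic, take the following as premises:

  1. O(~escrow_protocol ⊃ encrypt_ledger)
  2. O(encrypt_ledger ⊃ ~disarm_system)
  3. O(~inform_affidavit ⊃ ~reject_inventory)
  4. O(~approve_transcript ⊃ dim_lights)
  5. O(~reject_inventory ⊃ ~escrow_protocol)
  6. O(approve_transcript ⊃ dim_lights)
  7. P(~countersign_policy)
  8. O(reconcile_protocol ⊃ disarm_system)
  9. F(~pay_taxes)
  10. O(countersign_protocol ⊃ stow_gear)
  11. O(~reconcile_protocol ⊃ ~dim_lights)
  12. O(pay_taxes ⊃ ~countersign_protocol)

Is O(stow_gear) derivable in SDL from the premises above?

Premise 10 is O(countersign_protocol ⊃ stow_gear), but O(countersign_protocol) is not derivable from the premises, so it does not yield O(stow_gear).
No other premise forces O(stow_gear). An ideal world satisfying every premise can still have stow_gear false, so O(stow_gear) is not derivable.

No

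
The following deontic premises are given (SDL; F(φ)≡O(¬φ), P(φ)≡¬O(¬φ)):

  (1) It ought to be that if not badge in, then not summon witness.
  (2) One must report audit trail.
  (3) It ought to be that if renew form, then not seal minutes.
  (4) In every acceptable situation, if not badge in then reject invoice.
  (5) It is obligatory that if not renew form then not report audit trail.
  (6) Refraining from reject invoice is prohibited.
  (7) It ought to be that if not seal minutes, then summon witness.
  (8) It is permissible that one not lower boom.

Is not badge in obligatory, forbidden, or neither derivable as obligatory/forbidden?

Forbidden

Premise 2 gives O(report_audit_trail).
Premise 5 is O(¬renew_form → ¬report_audit_trail); contrapositively O(report_audit_trail → renew_form). Since O(report_audit_trail) holds, K gives O(renew_form).
From O(renew_form) and premise 3, O(renew_form → ¬seal_minutes), we obtain O(¬seal_minutes).
Premise 7 is O(¬seal_minutes → summon_witness); since O(¬seal_minutes), deontic closure gives O(summon_witness).
Premise 1 is O(¬badge_in → ¬summon_witness); contrapositively O(summon_witness → badge_in). Since O(summon_witness) holds, K gives O(badge_in).
Premises 4, 6, 8 do not contribute to this derivation.
Thus O(badge_in), which is F(¬badge_in): ¬badge_in is forbidden.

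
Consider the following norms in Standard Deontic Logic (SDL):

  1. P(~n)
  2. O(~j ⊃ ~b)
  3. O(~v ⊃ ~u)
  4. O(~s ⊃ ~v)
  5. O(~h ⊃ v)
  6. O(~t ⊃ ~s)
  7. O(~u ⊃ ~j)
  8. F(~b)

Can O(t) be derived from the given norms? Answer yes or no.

Premise 8, F(~b), is equivalent to O(b).
Premise 2, O(~j ⊃ ~b), contraposes to O(b ⊃ j); with O(b) we get O(j).
The contrapositive of premise 7 (O(~u ⊃ ~j)) is O(j ⊃ u), and O(j) is already established, so O(u).
The contrapositive of premise 3 (O(~v ⊃ ~u)) is O(u ⊃ v), and O(u) is already established, so O(v).
The contrapositive of premise 4 (O(~s ⊃ ~v)) is O(v ⊃ s), and O(v) is already established, so O(s).
The contrapositive of premise 6 (O(~t ⊃ ~s)) is O(s ⊃ t), and O(s) is already established, so O(t).
Premises 1, 5 do not contribute to this derivation.
So O(t) follows.

Yes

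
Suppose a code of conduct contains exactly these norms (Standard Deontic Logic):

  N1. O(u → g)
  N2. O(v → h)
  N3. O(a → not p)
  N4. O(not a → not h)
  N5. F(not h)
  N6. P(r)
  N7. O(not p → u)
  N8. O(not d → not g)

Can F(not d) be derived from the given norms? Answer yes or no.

Premise 5, F(not h), is equivalent to O(h).
The contrapositive of premise 4 (O(not a → not h)) is O(h → a), and O(h) is already established, so O(a).
With premise 3, O(a → not p), the K-axiom yields O(not p).
From O(not p) and premise 7, O(not p → u), we obtain O(u).
From O(u) and premise 1, O(u → g), we obtain O(g).
Premise 8 is O(not d → not g); contrapositively O(g → d). Since O(g) holds, K gives O(d).
Premises 2, 6 do not contribute to this derivation.
So O(d) holds, i.e. F(not d). The claim follows.

Yes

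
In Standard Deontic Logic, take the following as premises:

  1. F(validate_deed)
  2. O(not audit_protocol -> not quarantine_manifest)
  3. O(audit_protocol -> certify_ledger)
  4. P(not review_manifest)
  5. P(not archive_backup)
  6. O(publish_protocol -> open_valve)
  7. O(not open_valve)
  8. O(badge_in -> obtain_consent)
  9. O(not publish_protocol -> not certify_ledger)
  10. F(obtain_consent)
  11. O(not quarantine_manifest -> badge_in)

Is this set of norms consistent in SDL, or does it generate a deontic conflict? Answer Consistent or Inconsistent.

Inconsistent

Premise 10 is F(obtain_consent), i.e. O(not obtain_consent).
Premise 8, O(badge_in -> obtain_consent), contraposes to O(not obtain_consent -> not badge_in); with O(not obtain_consent) we get O(not badge_in).
Premise 11, O(not quarantine_manifest -> badge_in), contraposes to O(not badge_in -> quarantine_manifest); with O(not badge_in) we get O(quarantine_manifest).
Premise 2, O(not audit_protocol -> not quarantine_manifest), contraposes to O(quarantine_manifest -> audit_protocol); with O(quarantine_manifest) we get O(audit_protocol).
Premise 3 is O(audit_protocol -> certify_ledger); since O(audit_protocol), deontic closure gives O(certify_ledger).
The contrapositive of premise 9 (O(not publish_protocol -> not certify_ledger)) is O(certify_ledger -> publish_protocol), and O(certify_ledger) is already established, so O(publish_protocol).
Premise 6 is O(publish_protocol -> open_valve); since O(publish_protocol), deontic closure gives O(open_valve).
But premise 7 directly asserts O(not open_valve).
We now have both O(open_valve) and O(not open_valve) — open_valve is simultaneously obligatory and forbidden, violating the D-axiom.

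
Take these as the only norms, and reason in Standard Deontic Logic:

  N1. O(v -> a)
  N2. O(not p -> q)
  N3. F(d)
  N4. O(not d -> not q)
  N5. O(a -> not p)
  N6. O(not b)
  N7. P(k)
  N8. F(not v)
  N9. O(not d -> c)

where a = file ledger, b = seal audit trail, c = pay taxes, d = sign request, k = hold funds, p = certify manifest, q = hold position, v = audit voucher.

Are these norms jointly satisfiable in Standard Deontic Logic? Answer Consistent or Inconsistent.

Inconsistent

F(not v) at premise 8 means O(v).
Premise 1 is O(v -> a); since O(v), deontic closure gives O(a).
Premise 5 is O(a -> not p); since O(a), deontic closure gives O(not p).
With premise 2, O(not p -> q), the K-axiom yields O(q).
Premise 4, O(not d -> not q), contraposes to O(q -> d); with O(q) we get O(d).
Yet premise 3 is F(d), i.e. O(not d).
We now have both O(d) and O(not d) — d is simultaneously obligatory and forbidden, violating the D-axiom.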